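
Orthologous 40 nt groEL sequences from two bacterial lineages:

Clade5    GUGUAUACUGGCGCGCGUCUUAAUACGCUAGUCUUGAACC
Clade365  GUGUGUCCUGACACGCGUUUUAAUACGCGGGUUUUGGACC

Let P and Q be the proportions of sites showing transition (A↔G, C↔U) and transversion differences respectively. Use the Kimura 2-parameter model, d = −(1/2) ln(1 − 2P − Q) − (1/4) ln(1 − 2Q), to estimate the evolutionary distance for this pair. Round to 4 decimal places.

Mismatches occur at site 5 (A/G, transition), site 7 (A/C, transversion), site 11 (G/A, transition), site 13 (G/A, transition), site 19 (C/U, transition), site 29 (U/G, transversion), site 30 (A/G, transition), site 33 (C/U, transition), site 37 (A/G, transition).
Of the 9 differences, 7 transitions and 2 transversions over 40 sites: P = 7/40 = 0.175000, Q = 2/40 = 0.050000.
d = −0.5·ln(0.600000) − 0.25·ln(0.900000) = −0.5·(-0.510826) − 0.25·(-0.105361) = 0.2818.

0.2818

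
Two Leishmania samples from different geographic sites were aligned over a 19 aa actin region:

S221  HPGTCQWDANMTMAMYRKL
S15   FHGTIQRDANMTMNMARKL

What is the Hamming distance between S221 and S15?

Mismatches occur at site 1 (H/F), site 2 (P/H), site 5 (C/I), site 7 (W/R), site 14 (A/N), site 16 (Y/A).
That gives 6 mismatches out of 19 aligned sites, so the Hamming distance is 6.

6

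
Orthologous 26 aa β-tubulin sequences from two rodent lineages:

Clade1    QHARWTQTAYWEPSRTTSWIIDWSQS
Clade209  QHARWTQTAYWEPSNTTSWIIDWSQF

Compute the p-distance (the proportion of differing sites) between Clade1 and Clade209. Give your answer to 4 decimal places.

Mismatches occur at site 15 (R→N), site 26 (S→F).
There are 2 differences over 26 sites, so p = 2/26 = 0.0769.

0.0769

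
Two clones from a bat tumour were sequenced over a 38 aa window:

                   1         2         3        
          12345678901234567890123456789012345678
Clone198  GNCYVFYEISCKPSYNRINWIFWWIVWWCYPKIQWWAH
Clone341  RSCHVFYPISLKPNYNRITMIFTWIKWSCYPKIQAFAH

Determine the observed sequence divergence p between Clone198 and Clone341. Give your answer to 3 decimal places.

The sequences differ at positions 1 (G/R), 2 (N/S), 4 (Y/H), 8 (E/P), 11 (C/L), 14 (S/N), 19 (N/T), 20 (W/M), 23 (W/T), 26 (V/K), 28 (W/S), 35 (W/A), 36 (W/F).
There are 13 differences over 38 sites, so p = 13/38 = 0.342.

0.342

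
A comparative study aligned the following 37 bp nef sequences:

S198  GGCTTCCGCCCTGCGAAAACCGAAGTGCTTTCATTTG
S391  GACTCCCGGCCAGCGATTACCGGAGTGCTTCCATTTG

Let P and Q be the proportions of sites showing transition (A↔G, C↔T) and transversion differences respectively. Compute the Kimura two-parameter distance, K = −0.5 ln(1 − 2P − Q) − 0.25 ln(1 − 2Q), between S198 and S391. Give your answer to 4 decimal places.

0.2569

Mismatches occur at site 2 (G→A, transition), site 5 (T→C, transition), site 9 (C→G, transversion), site 12 (T→A, transversion), site 17 (A→T, transversion), site 18 (A→T, transversion), site 23 (A→G, transition), site 31 (T→C, transition).
Of the 8 differences, 4 transitions and 4 transversions over 37 sites: P = 4/37 = 0.108108, Q = 4/37 = 0.108108.
d = −0.5·ln(0.675676) − 0.25·ln(0.783784) = −0.5·(-0.392042) − 0.25·(-0.243622) = 0.2569.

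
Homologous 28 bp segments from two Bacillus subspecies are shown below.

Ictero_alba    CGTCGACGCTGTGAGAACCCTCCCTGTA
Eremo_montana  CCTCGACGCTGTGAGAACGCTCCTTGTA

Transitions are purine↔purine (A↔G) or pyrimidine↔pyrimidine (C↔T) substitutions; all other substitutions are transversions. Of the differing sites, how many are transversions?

2

The sequences differ at positions 2 (G/C, transversion), 19 (C/G, transversion), 24 (C/T, transition).
Of the 3 differences, 1 transition and 2 transversions, so the answer is 2.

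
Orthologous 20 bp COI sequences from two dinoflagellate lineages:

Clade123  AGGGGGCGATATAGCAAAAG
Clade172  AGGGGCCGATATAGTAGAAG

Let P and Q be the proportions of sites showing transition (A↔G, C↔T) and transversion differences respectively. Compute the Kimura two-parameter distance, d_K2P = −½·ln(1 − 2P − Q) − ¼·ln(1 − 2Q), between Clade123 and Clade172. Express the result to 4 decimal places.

Differing sites — 6:G/C (Tv); 15:C/T (Ti); 17:A/G (Ti).
Of the 3 differences, 2 transitions and 1 transversion over 20 sites: P = 2/20 = 0.100000, Q = 1/20 = 0.050000.
d = −0.5·ln(0.750000) − 0.25·ln(0.900000) = −0.5·(-0.287682) − 0.25·(-0.105361) = 0.1702.

0.1702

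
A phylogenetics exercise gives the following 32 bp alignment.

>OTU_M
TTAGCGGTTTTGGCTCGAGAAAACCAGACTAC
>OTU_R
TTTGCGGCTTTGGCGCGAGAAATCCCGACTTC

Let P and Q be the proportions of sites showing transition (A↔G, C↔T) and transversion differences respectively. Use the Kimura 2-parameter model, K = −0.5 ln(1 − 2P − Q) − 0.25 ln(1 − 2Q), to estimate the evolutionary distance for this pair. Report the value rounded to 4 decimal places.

Mismatches occur at site 3 (A↔T, transversion), site 8 (T↔C, transition), site 15 (T↔G, transversion), site 23 (A↔T, transversion), site 26 (A↔C, transversion), site 31 (A↔T, transversion).
Of the 6 differences, 1 transition and 5 transversions over 32 sites: P = 1/32 = 0.031250, Q = 5/32 = 0.156250.
d = −0.5·ln(0.781250) − 0.25·ln(0.687500) = −0.5·(-0.246860) − 0.25·(-0.374693) = 0.2171.

0.2171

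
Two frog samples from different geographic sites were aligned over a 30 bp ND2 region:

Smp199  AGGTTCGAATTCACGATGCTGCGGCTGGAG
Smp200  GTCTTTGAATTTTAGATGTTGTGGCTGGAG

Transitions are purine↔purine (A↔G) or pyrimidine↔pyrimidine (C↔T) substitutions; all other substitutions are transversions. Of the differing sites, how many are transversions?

Differing sites — 1:A/G (Ti); 2:G/T (Tv); 3:G/C (Tv); 6:C/T (Ti); 12:C/T (Ti); 13:A/T (Tv); 14:C/A (Tv); 19:C/T (Ti); 22:C/T (Ti).
Of the 9 differences, 5 transitions and 4 transversions, so the answer is 4.

4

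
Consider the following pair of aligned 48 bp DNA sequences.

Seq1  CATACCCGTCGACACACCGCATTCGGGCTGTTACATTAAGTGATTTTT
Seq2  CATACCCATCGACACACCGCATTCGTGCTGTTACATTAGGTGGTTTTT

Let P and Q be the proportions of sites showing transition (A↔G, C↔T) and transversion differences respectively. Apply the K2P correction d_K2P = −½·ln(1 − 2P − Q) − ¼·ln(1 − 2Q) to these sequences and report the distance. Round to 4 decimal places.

0.0895

Differing sites — 8:G/A (Ti); 26:G/T (Tv); 39:A/G (Ti); 43:A/G (Ti).
Of the 4 differences, 3 transitions and 1 transversion over 48 sites: P = 3/48 = 0.062500, Q = 1/48 = 0.020833.
d = −0.5·ln(0.854167) − 0.25·ln(0.958334) = −0.5·(-0.157629) − 0.25·(-0.042559) = 0.0895.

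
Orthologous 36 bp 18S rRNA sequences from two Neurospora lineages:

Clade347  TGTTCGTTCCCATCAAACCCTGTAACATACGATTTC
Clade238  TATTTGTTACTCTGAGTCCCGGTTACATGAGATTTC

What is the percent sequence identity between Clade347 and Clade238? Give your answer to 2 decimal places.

66.67%

Mismatches occur at site 2 (G↔A), site 5 (C↔T), site 9 (C↔A), site 11 (C↔T), site 12 (A↔C), site 14 (C↔G), site 16 (A↔G), site 17 (A↔T), site 21 (T↔G), site 24 (A↔T), site 29 (A↔G), site 30 (C↔A).
24 of the 36 sites match, so the percent identity is 24/36 × 100 = 66.67%.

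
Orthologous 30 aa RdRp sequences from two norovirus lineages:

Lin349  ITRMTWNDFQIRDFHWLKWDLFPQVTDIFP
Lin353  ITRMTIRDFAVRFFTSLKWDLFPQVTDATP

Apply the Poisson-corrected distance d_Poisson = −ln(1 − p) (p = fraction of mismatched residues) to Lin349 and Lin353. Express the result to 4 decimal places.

0.3567

Differing sites — 6:W/I; 7:N/R; 10:Q/A; 11:I/V; 13:D/F; 15:H/T; 16:W/S; 28:I/A; 29:F/T.
p = 9/30 = 0.300000.
d = −ln(1 − 0.300000) = −ln(0.700000) = 0.3567.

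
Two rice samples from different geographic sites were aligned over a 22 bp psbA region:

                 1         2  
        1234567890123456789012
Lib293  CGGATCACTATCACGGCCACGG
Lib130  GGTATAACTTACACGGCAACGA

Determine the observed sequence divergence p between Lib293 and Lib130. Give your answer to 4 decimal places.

Differing sites — 1:C/G; 3:G/T; 6:C/A; 10:A/T; 11:T/A; 18:C/A; 22:G/A.
There are 7 differences over 22 sites, so p = 7/22 = 0.3182.

0.3182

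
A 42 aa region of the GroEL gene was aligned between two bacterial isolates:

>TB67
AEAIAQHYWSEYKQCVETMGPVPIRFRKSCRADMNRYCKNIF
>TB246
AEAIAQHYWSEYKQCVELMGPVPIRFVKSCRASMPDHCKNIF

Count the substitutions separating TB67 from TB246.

6

Mismatches occur at site 18 (T/L), site 27 (R/V), site 33 (D/S), site 35 (N/P), site 36 (R/D), site 37 (Y/H).
That gives 6 mismatches out of 42 aligned sites, so the Hamming distance is 6.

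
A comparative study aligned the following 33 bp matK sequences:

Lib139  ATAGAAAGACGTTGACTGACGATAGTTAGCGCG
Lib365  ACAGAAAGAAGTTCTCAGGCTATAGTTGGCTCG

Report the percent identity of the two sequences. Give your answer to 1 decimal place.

Differing sites — 2:T/C; 10:C/A; 14:G/C; 15:A/T; 17:T/A; 19:A/G; 21:G/T; 28:A/G; 31:G/T.
24 of the 33 sites match, so the percent identity is 24/33 × 100 = 72.7%.

72.7%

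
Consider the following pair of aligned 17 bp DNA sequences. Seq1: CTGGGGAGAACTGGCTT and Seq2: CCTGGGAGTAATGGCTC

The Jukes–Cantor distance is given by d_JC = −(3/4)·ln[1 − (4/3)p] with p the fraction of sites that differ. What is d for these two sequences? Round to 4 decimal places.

0.3734

Differing sites — 2:T/C; 3:G/T; 9:A/T; 11:C/A; 17:T/C.
p = 5/17 = 0.294118.
d = −0.75 · ln(1 − (4/3)·0.294118) = −0.75 · ln(0.607843) = −0.75 · (-0.497839) = 0.3734.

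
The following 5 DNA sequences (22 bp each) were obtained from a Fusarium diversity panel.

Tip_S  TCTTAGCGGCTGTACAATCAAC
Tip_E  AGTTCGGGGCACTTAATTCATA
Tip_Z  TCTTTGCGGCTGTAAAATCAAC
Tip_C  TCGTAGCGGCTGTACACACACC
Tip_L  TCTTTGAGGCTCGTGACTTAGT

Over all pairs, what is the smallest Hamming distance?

Pairwise Hamming distances:
  Tip_S vs Tip_E: 11
  Tip_S vs Tip_Z: 2
  Tip_S vs Tip_C: 4
  Tip_S vs Tip_L: 10
  Tip_E vs Tip_Z: 10
  Tip_E vs Tip_C: 13
  Tip_E vs Tip_L: 11
  Tip_Z vs Tip_C: 6
  Tip_Z vs Tip_L: 9
  Tip_C vs Tip_L: 11
The smallest is 2, between Tip_S and Tip_Z.

2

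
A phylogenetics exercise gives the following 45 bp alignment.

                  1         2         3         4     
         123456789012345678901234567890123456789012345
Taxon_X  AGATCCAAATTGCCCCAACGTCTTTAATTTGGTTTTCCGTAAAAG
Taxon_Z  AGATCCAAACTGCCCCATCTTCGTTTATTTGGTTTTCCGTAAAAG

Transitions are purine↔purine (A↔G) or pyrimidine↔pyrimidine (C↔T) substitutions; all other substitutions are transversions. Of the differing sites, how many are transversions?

4

Mismatches occur at site 10 (T/C, transition), site 18 (A/T, transversion), site 20 (G/T, transversion), site 23 (T/G, transversion), site 26 (A/T, transversion).
Of the 5 differences, 1 transition and 4 transversions, so the answer is 4.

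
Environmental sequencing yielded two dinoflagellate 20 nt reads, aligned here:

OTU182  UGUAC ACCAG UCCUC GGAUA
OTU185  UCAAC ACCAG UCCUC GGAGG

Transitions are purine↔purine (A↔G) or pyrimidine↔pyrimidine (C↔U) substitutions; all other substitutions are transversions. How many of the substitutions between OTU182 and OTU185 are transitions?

The sequences differ at positions 2 (G/C, transversion), 3 (U/A, transversion), 19 (U/G, transversion), 20 (A/G, transition).
Of the 4 differences, 1 transition and 3 transversions, so the answer is 1.

1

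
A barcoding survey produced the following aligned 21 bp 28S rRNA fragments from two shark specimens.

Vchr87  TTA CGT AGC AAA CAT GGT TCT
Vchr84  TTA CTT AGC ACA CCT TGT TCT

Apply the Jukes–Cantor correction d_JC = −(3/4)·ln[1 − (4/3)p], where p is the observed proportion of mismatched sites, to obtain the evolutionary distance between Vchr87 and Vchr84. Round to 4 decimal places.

0.2197

Mismatches occur at site 5 (G/T), site 11 (A/C), site 14 (A/C), site 16 (G/T).
p = 4/21 = 0.190476.
d = −0.75 · ln(1 − (4/3)·0.190476) = −0.75 · ln(0.746032) = −0.75 · (-0.292987) = 0.2197.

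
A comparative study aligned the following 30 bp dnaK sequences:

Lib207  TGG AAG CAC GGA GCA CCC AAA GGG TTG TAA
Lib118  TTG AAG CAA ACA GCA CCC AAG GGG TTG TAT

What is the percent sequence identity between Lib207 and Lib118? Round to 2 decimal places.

80.00%

The sequences differ at positions 2 (G/T), 9 (C/A), 10 (G/A), 11 (G/C), 21 (A/G), 30 (A/T).
24 of the 30 sites match, so the percent identity is 24/30 × 100 = 80.00%.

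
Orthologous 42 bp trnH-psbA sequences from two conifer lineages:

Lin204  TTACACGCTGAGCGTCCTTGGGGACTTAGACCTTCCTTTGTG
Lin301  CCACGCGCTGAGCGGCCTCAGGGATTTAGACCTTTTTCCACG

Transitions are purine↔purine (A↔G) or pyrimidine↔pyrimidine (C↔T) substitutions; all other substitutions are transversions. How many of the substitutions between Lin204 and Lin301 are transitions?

Mismatches occur at site 1 (T/C, transition), site 2 (T/C, transition), site 5 (A/G, transition), site 15 (T/G, transversion), site 19 (T/C, transition), site 20 (G/A, transition), site 25 (C/T, transition), site 35 (C/T, transition), site 36 (C/T, transition), site 38 (T/C, transition), site 39 (T/C, transition), site 40 (G/A, transition), site 41 (T/C, transition).
Of the 13 differences, 12 transitions and 1 transversion, so the answer is 12.

12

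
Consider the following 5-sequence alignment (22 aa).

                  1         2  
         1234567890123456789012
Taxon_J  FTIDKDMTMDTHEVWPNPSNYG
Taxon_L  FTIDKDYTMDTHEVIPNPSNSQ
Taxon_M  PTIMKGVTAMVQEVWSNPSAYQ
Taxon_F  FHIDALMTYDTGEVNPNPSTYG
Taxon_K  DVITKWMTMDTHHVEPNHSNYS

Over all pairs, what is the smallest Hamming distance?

4

Pairwise Hamming distances:
  Taxon_J vs Taxon_L: 4
  Taxon_J vs Taxon_M: 11
  Taxon_J vs Taxon_F: 7
  Taxon_J vs Taxon_K: 8
  Taxon_L vs Taxon_M: 12
  Taxon_L vs Taxon_F: 10
  Taxon_L vs Taxon_K: 10
  Taxon_M vs Taxon_F: 14
  Taxon_M vs Taxon_K: 15
  Taxon_F vs Taxon_K: 12
The smallest is 4, between Taxon_J and Taxon_L.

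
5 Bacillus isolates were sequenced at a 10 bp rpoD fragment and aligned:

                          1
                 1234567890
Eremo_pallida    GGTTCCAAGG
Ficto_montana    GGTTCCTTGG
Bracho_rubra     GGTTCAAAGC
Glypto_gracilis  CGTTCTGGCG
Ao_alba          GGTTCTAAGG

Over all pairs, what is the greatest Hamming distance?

Pairwise Hamming distances:
  Eremo_pallida vs Ficto_montana: 2
  Eremo_pallida vs Bracho_rubra: 2
  Eremo_pallida vs Glypto_gracilis: 5
  Eremo_pallida vs Ao_alba: 1
  Ficto_montana vs Bracho_rubra: 4
  Ficto_montana vs Glypto_gracilis: 5
  Ficto_montana vs Ao_alba: 3
  Bracho_rubra vs Glypto_gracilis: 6
  Bracho_rubra vs Ao_alba: 2
  Glypto_gracilis vs Ao_alba: 4
The largest is 6, between Bracho_rubra and Glypto_gracilis.

6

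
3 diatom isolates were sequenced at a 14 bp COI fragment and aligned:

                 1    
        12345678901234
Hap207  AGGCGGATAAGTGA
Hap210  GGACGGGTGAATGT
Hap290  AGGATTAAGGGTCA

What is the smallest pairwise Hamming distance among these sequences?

Pairwise Hamming distances:
  Hap207 vs Hap210: 6
  Hap207 vs Hap290: 7
  Hap210 vs Hap290: 11
The smallest is 6, between Hap207 and Hap210.

6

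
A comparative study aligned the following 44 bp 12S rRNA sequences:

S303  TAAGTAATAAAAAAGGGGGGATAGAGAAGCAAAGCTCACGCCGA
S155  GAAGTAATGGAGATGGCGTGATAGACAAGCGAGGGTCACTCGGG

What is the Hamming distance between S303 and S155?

14

Differing sites — 1:T/G; 9:A/G; 10:A/G; 12:A/G; 14:A/T; 17:G/C; 19:G/T; 26:G/C; 31:A/G; 33:A/G; 35:C/G; 40:G/T; 42:C/G; 44:A/G.
That gives 14 mismatches out of 44 aligned sites, so the Hamming distance is 14.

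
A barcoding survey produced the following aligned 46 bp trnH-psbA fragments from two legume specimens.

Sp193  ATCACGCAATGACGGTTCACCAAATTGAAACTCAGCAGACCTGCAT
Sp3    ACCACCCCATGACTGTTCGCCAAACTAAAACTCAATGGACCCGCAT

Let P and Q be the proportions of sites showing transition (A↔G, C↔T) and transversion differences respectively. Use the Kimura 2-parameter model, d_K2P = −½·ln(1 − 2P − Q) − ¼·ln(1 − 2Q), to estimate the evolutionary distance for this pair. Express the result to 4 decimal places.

The sequences differ at positions 2 (T/C, transition), 6 (G/C, transversion), 8 (A/C, transversion), 14 (G/T, transversion), 19 (A/G, transition), 25 (T/C, transition), 27 (G/A, transition), 35 (G/A, transition), 36 (C/T, transition), 37 (A/G, transition), 42 (T/C, transition).
Of the 11 differences, 8 transitions and 3 transversions over 46 sites: P = 8/46 = 0.173913, Q = 3/46 = 0.065217.
d = −0.5·ln(0.586957) − 0.25·ln(0.869566) = −0.5·(-0.532804) − 0.25·(-0.139761) = 0.3013.

0.3013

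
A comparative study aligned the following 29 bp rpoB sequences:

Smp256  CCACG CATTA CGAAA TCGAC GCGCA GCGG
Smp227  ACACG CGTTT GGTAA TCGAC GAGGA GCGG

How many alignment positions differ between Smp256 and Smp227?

7

The sequences differ at positions 1 (C/A), 7 (A/G), 10 (A/T), 11 (C/G), 13 (A/T), 22 (C/A), 24 (C/G).
That gives 7 mismatches out of 29 aligned sites, so the Hamming distance is 7.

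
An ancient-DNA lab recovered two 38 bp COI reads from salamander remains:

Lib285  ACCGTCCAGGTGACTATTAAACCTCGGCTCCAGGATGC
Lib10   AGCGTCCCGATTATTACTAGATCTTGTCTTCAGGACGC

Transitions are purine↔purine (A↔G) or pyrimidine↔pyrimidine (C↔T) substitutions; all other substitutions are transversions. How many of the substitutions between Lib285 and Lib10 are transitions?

8

Mismatches occur at site 2 (C↔G, transversion), site 8 (A↔C, transversion), site 10 (G↔A, transition), site 12 (G↔T, transversion), site 14 (C↔T, transition), site 17 (T↔C, transition), site 20 (A↔G, transition), site 22 (C↔T, transition), site 25 (C↔T, transition), site 27 (G↔T, transversion), site 30 (C↔T, transition), site 36 (T↔C, transition).
Of the 12 differences, 8 transitions and 4 transversions, so the answer is 8.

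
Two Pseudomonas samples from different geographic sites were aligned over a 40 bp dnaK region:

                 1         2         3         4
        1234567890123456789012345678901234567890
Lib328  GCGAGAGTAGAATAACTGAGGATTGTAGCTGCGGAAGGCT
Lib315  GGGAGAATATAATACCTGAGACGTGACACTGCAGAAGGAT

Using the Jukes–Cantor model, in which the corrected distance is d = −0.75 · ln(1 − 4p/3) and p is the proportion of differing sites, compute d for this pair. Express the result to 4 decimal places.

Differing sites — 2:C/G; 7:G/A; 10:G/T; 15:A/C; 21:G/A; 22:A/C; 23:T/G; 26:T/A; 27:A/C; 28:G/A; 33:G/A; 39:C/A.
p = 12/40 = 0.300000.
d = −0.75 · ln(1 − (4/3)·0.300000) = −0.75 · ln(0.600000) = −0.75 · (-0.510826) = 0.3831.

0.3831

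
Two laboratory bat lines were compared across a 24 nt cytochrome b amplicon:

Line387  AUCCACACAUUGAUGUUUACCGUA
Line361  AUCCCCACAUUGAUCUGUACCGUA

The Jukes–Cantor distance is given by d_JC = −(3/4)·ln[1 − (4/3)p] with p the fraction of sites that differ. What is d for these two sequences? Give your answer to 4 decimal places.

Differing sites — 5:A/C; 15:G/C; 17:U/G.
p = 3/24 = 0.125000.
d = −0.75 · ln(1 − (4/3)·0.125000) = −0.75 · ln(0.833333) = −0.75 · (-0.182322) = 0.1367.

0.1367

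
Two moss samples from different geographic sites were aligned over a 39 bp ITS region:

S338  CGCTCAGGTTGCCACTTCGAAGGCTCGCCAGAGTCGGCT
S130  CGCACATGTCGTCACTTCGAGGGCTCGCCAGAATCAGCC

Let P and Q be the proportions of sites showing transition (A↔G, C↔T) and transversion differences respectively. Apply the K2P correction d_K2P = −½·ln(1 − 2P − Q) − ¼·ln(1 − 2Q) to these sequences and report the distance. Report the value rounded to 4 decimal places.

0.2494

The sequences differ at positions 4 (T/A, transversion), 7 (G/T, transversion), 10 (T/C, transition), 12 (C/T, transition), 21 (A/G, transition), 33 (G/A, transition), 36 (G/A, transition), 39 (T/C, transition).
Of the 8 differences, 6 transitions and 2 transversions over 39 sites: P = 6/39 = 0.153846, Q = 2/39 = 0.051282.
d = −0.5·ln(0.641026) − 0.25·ln(0.897436) = −0.5·(-0.444685) − 0.25·(-0.108213) = 0.2494.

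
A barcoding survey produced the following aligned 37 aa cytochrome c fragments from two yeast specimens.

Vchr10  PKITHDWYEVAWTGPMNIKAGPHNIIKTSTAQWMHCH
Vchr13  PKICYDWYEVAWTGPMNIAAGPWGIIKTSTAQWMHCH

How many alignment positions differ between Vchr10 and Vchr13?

The sequences differ at positions 4 (T/C), 5 (H/Y), 19 (K/A), 23 (H/W), 24 (N/G).
That gives 5 mismatches out of 37 aligned sites, so the Hamming distance is 5.

5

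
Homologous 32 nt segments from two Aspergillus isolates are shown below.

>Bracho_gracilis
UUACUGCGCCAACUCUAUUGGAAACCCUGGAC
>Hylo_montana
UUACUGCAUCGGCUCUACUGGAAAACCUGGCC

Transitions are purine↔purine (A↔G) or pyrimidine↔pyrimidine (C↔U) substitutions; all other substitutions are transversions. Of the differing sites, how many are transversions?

2

The sequences differ at positions 8 (G/A, transition), 9 (C/U, transition), 11 (A/G, transition), 12 (A/G, transition), 18 (U/C, transition), 25 (C/A, transversion), 31 (A/C, transversion).
Of the 7 differences, 5 transitions and 2 transversions, so the answer is 2.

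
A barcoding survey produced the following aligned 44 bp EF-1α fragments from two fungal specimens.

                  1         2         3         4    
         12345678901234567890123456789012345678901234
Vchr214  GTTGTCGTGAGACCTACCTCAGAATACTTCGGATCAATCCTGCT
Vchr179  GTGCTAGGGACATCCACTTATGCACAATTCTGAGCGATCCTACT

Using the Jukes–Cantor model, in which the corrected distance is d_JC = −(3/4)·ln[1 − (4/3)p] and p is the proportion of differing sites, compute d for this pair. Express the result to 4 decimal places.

0.5429

Mismatches occur at site 3 (T/G), site 4 (G/C), site 6 (C/A), site 8 (T/G), site 11 (G/C), site 13 (C/T), site 15 (T/C), site 18 (C/T), site 20 (C/A), site 21 (A/T), site 23 (A/C), site 25 (T/C), site 27 (C/A), site 31 (G/T), site 34 (T/G), site 36 (A/G), site 42 (G/A).
p = 17/44 = 0.386364.
d = −0.75 · ln(1 − (4/3)·0.386364) = −0.75 · ln(0.484848) = −0.75 · (-0.723920) = 0.5429.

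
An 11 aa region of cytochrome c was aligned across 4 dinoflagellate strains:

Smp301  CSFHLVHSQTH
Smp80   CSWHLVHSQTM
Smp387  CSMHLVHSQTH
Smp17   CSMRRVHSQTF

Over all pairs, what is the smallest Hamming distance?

1

Pairwise Hamming distances:
  Smp301 vs Smp80: 2
  Smp301 vs Smp387: 1
  Smp301 vs Smp17: 4
  Smp80 vs Smp387: 2
  Smp80 vs Smp17: 4
  Smp387 vs Smp17: 3
The smallest is 1, between Smp301 and Smp387.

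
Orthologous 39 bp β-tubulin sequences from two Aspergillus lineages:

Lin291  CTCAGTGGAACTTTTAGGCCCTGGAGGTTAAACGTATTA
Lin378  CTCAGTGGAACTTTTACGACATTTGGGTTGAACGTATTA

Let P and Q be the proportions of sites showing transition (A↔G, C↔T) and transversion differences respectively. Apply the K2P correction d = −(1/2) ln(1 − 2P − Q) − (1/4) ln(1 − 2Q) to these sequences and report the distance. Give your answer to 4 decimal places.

0.2052

The sequences differ at positions 17 (G/C, transversion), 19 (C/A, transversion), 21 (C/A, transversion), 23 (G/T, transversion), 24 (G/T, transversion), 25 (A/G, transition), 30 (A/G, transition).
Of the 7 differences, 2 transitions and 5 transversions over 39 sites: P = 2/39 = 0.051282, Q = 5/39 = 0.128205.
d = −0.5·ln(0.769231) − 0.25·ln(0.743590) = −0.5·(-0.262364) − 0.25·(-0.296265) = 0.2052.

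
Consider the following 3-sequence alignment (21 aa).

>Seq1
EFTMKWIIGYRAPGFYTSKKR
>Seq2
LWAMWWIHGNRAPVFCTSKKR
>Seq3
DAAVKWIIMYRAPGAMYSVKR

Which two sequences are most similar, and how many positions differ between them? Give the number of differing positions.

Pairwise Hamming distances:
  Seq1 vs Seq2: 8
  Seq1 vs Seq3: 9
  Seq2 vs Seq3: 12
The smallest is 8, between Seq1 and Seq2.

8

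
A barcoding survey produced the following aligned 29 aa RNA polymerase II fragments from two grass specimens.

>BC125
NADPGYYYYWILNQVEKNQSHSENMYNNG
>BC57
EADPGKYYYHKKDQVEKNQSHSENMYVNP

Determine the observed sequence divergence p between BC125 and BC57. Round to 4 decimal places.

0.2759

Mismatches occur at site 1 (N↔E), site 6 (Y↔K), site 10 (W↔H), site 11 (I↔K), site 12 (L↔K), site 13 (N↔D), site 27 (N↔V), site 29 (G↔P).
There are 8 differences over 29 sites, so p = 8/29 = 0.2759.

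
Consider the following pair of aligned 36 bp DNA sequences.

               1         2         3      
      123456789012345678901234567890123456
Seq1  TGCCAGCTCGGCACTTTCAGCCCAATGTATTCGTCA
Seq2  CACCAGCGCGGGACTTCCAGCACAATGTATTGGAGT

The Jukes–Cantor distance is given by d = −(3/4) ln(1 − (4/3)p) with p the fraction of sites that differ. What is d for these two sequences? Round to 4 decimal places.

0.3470

Mismatches occur at site 1 (T/C), site 2 (G/A), site 8 (T/G), site 12 (C/G), site 17 (T/C), site 22 (C/A), site 32 (C/G), site 34 (T/A), site 35 (C/G), site 36 (A/T).
p = 10/36 = 0.277778.
d = −0.75 · ln(1 − (4/3)·0.277778) = −0.75 · ln(0.629629) = −0.75 · (-0.462625) = 0.3470.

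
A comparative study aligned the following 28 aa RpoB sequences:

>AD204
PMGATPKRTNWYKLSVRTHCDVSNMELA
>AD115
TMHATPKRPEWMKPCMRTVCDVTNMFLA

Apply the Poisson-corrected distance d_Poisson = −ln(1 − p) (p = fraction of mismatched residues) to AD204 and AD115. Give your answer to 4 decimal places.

0.4990

Differing sites — 1:P/T; 3:G/H; 9:T/P; 10:N/E; 12:Y/M; 14:L/P; 15:S/C; 16:V/M; 19:H/V; 23:S/T; 26:E/F.
p = 11/28 = 0.392857.
d = −ln(1 − 0.392857) = −ln(0.607143) = 0.4990.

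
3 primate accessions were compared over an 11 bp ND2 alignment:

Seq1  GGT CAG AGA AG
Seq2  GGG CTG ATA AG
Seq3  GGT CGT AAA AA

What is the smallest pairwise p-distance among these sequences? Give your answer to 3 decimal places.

0.273

Pairwise Hamming distances:
  Seq1 vs Seq2: 3
  Seq1 vs Seq3: 4
  Seq2 vs Seq3: 5
The smallest is 3 mismatches, between Seq1 and Seq2; p = 3/11 = 0.273.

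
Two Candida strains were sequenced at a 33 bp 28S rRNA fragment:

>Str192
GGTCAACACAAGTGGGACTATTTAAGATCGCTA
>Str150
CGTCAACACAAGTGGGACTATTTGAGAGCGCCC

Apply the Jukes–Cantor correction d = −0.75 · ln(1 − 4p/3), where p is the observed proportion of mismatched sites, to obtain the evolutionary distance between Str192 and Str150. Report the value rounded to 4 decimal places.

The sequences differ at positions 1 (G/C), 24 (A/G), 28 (T/G), 32 (T/C), 33 (A/C).
p = 5/33 = 0.151515.
d = −0.75 · ln(1 − (4/3)·0.151515) = −0.75 · ln(0.797980) = −0.75 · (-0.225672) = 0.1693.

0.1693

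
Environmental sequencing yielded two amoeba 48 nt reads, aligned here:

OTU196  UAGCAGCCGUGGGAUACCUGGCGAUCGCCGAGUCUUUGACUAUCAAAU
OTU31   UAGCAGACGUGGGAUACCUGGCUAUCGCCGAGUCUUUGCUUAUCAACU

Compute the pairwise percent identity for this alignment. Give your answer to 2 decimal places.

Mismatches occur at site 7 (C→A), site 23 (G→U), site 39 (A→C), site 40 (C→U), site 47 (A→C).
43 of the 48 sites match, so the percent identity is 43/48 × 100 = 89.58%.

89.58%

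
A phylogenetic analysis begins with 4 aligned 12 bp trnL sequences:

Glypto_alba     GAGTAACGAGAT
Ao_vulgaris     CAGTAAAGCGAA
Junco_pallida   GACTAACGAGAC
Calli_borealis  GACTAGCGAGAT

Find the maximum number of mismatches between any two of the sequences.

Pairwise Hamming distances:
  Glypto_alba vs Ao_vulgaris: 4
  Glypto_alba vs Junco_pallida: 2
  Glypto_alba vs Calli_borealis: 2
  Ao_vulgaris vs Junco_pallida: 5
  Ao_vulgaris vs Calli_borealis: 6
  Junco_pallida vs Calli_borealis: 2
The largest is 6, between Ao_vulgaris and Calli_borealis.

6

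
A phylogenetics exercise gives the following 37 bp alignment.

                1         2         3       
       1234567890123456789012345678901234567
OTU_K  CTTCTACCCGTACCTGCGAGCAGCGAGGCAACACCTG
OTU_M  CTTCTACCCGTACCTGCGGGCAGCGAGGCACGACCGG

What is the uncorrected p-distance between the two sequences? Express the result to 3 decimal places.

0.108

Mismatches occur at site 19 (A→G), site 31 (A→C), site 32 (C→G), site 36 (T→G).
There are 4 differences over 37 sites, so p = 4/37 = 0.108.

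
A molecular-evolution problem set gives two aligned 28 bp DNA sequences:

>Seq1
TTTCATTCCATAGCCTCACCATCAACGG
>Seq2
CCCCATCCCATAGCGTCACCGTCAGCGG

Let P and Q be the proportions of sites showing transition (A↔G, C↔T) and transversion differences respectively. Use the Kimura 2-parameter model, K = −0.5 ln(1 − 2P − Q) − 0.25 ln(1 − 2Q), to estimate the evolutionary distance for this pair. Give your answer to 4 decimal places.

0.3306

The sequences differ at positions 1 (T/C, transition), 2 (T/C, transition), 3 (T/C, transition), 7 (T/C, transition), 15 (C/G, transversion), 21 (A/G, transition), 25 (A/G, transition).
Of the 7 differences, 6 transitions and 1 transversion over 28 sites: P = 6/28 = 0.214286, Q = 1/28 = 0.035714.
d = −0.5·ln(0.535714) − 0.25·ln(0.928572) = −0.5·(-0.624155) − 0.25·(-0.074107) = 0.3306.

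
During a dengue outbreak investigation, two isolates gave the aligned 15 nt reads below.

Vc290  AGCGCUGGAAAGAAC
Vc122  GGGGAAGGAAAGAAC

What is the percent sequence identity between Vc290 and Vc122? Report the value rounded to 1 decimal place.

73.3%

Differing sites — 1:A/G; 3:C/G; 5:C/A; 6:U/A.
11 of the 15 sites match, so the percent identity is 11/15 × 100 = 73.3%.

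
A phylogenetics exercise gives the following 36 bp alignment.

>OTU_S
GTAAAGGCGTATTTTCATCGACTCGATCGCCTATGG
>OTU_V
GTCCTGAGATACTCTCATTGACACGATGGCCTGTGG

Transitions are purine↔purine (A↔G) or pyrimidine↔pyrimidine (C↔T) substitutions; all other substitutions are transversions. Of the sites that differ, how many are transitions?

6

The sequences differ at positions 3 (A/C, transversion), 4 (A/C, transversion), 5 (A/T, transversion), 7 (G/A, transition), 8 (C/G, transversion), 9 (G/A, transition), 12 (T/C, transition), 14 (T/C, transition), 19 (C/T, transition), 23 (T/A, transversion), 28 (C/G, transversion), 33 (A/G, transition).
Of the 12 differences, 6 transitions and 6 transversions, so the answer is 6.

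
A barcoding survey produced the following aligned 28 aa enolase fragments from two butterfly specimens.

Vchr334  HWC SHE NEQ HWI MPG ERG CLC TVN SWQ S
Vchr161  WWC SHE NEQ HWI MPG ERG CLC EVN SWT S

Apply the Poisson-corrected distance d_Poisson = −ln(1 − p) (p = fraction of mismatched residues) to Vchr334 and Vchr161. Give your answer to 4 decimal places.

0.1133

Differing sites — 1:H/W; 22:T/E; 27:Q/T.
p = 3/28 = 0.107143.
d = −ln(1 − 0.107143) = −ln(0.892857) = 0.1133.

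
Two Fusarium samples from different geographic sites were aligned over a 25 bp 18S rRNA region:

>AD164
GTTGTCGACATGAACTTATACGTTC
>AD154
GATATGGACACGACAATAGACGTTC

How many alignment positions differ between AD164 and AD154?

8

The sequences differ at positions 2 (T/A), 4 (G/A), 6 (C/G), 11 (T/C), 14 (A/C), 15 (C/A), 16 (T/A), 19 (T/G).
That gives 8 mismatches out of 25 aligned sites, so the Hamming distance is 8.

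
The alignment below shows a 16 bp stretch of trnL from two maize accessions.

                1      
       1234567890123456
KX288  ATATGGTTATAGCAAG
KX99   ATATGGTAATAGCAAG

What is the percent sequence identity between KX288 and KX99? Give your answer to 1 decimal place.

Differing sites — 8:T/A.
15 of the 16 sites match, so the percent identity is 15/16 × 100 = 93.8%.

93.8%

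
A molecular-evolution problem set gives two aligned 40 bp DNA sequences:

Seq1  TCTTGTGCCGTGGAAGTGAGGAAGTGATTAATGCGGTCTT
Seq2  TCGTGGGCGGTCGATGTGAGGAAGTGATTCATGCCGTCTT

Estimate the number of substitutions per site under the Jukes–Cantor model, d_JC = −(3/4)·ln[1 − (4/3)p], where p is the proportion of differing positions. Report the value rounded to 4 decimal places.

Differing sites — 3:T/G; 6:T/G; 9:C/G; 12:G/C; 15:A/T; 30:A/C; 35:G/C.
p = 7/40 = 0.175000.
d = −0.75 · ln(1 − (4/3)·0.175000) = −0.75 · ln(0.766667) = −0.75 · (-0.265703) = 0.1993.

0.1993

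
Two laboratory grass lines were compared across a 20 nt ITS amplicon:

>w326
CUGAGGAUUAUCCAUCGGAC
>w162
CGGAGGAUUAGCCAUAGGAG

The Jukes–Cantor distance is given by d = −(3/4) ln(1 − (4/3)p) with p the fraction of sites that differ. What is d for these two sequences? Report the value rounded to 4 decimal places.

Mismatches occur at site 2 (U→G), site 11 (U→G), site 16 (C→A), site 20 (C→G).
p = 4/20 = 0.200000.
d = −0.75 · ln(1 − (4/3)·0.200000) = −0.75 · ln(0.733333) = −0.75 · (-0.310155) = 0.2326.

0.2326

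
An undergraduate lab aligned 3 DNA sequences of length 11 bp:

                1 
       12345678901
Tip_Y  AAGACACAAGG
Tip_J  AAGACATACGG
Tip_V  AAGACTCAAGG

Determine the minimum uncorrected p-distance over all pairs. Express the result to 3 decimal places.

0.091

Pairwise Hamming distances:
  Tip_Y vs Tip_J: 2
  Tip_Y vs Tip_V: 1
  Tip_J vs Tip_V: 3
The smallest is 1 mismatch, between Tip_Y and Tip_V; p = 1/11 = 0.091.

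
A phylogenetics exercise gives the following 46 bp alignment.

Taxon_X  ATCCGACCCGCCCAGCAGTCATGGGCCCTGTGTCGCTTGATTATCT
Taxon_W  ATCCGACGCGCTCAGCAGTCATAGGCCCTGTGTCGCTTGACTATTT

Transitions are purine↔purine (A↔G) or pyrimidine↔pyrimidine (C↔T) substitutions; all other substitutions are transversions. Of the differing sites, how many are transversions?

The sequences differ at positions 8 (C/G, transversion), 12 (C/T, transition), 23 (G/A, transition), 41 (T/C, transition), 45 (C/T, transition).
Of the 5 differences, 4 transitions and 1 transversion, so the answer is 1.

1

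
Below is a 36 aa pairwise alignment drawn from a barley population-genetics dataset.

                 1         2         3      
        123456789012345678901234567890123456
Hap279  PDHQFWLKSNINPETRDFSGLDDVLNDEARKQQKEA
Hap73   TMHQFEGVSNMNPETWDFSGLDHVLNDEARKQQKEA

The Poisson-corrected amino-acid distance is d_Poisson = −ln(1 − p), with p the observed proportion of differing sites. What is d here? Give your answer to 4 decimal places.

0.2513

Differing sites — 1:P/T; 2:D/M; 6:W/E; 7:L/G; 8:K/V; 11:I/M; 16:R/W; 23:D/H.
p = 8/36 = 0.222222.
d = −ln(1 − 0.222222) = −ln(0.777778) = 0.2513.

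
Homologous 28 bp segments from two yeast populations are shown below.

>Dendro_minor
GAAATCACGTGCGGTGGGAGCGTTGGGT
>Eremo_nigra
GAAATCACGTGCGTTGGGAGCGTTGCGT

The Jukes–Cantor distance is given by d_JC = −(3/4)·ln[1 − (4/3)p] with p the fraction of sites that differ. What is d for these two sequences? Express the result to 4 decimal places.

0.0751

Mismatches occur at site 14 (G→T), site 26 (G→C).
p = 2/28 = 0.071429.
d = −0.75 · ln(1 − (4/3)·0.071429) = −0.75 · ln(0.904761) = −0.75 · (-0.100084) = 0.0751.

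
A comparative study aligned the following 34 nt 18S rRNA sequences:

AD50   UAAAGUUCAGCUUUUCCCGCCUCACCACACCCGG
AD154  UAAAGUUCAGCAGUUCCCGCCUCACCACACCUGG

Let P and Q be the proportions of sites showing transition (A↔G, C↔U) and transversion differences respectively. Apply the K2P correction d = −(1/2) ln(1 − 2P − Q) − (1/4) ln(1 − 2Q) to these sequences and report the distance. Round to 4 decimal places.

0.0939

Differing sites — 12:U/A (Tv); 13:U/G (Tv); 32:C/U (Ti).
Of the 3 differences, 1 transition and 2 transversions over 34 sites: P = 1/34 = 0.029412, Q = 2/34 = 0.058824.
d = −0.5·ln(0.882352) − 0.25·ln(0.882352) = −0.5·(-0.125164) − 0.25·(-0.125164) = 0.0939.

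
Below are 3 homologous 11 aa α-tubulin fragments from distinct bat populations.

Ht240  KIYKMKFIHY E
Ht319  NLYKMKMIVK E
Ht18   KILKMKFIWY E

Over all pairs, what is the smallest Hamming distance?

Pairwise Hamming distances:
  Ht240 vs Ht319: 5
  Ht240 vs Ht18: 2
  Ht319 vs Ht18: 6
The smallest is 2, between Ht240 and Ht18.

2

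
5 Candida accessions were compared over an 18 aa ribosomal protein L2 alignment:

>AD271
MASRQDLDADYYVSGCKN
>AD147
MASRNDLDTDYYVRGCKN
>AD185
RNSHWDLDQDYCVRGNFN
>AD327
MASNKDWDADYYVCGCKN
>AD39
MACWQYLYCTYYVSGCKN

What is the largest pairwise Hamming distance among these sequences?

Pairwise Hamming distances:
  AD271 vs AD147: 3
  AD271 vs AD185: 9
  AD271 vs AD327: 4
  AD271 vs AD39: 6
  AD147 vs AD185: 8
  AD147 vs AD327: 5
  AD147 vs AD39: 8
  AD185 vs AD327: 10
  AD185 vs AD39: 13
  AD327 vs AD39: 9
The largest is 13, between AD185 and AD39.

13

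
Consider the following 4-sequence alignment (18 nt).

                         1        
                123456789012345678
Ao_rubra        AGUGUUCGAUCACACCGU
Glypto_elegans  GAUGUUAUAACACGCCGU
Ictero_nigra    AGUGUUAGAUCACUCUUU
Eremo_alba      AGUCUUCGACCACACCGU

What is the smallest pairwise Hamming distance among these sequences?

Pairwise Hamming distances:
  Ao_rubra vs Glypto_elegans: 6
  Ao_rubra vs Ictero_nigra: 4
  Ao_rubra vs Eremo_alba: 2
  Glypto_elegans vs Ictero_nigra: 7
  Glypto_elegans vs Eremo_alba: 7
  Ictero_nigra vs Eremo_alba: 6
The smallest is 2, between Ao_rubra and Eremo_alba.

2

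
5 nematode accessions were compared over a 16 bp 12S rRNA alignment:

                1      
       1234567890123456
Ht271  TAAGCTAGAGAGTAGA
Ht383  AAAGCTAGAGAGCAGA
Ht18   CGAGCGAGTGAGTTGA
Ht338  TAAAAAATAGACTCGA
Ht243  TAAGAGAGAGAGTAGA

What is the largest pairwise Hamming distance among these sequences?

Pairwise Hamming distances:
  Ht271 vs Ht383: 2
  Ht271 vs Ht18: 5
  Ht271 vs Ht338: 6
  Ht271 vs Ht243: 2
  Ht383 vs Ht18: 6
  Ht383 vs Ht338: 8
  Ht383 vs Ht243: 4
  Ht18 vs Ht338: 9
  Ht18 vs Ht243: 5
  Ht338 vs Ht243: 5
The largest is 9, between Ht18 and Ht338.

9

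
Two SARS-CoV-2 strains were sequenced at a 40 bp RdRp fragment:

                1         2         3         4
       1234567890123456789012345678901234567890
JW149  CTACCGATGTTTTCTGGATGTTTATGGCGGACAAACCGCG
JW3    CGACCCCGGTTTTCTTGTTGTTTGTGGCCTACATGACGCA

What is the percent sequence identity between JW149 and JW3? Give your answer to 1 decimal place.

67.5%

The sequences differ at positions 2 (T/G), 6 (G/C), 7 (A/C), 8 (T/G), 16 (G/T), 18 (A/T), 24 (A/G), 29 (G/C), 30 (G/T), 34 (A/T), 35 (A/G), 36 (C/A), 40 (G/A).
27 of the 40 sites match, so the percent identity is 27/40 × 100 = 67.5%.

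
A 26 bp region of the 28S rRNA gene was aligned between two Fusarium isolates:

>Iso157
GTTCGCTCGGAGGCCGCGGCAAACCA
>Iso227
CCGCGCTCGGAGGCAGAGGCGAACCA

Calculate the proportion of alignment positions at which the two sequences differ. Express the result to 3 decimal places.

The sequences differ at positions 1 (G/C), 2 (T/C), 3 (T/G), 15 (C/A), 17 (C/A), 21 (A/G).
There are 6 differences over 26 sites, so p = 6/26 = 0.231.

0.231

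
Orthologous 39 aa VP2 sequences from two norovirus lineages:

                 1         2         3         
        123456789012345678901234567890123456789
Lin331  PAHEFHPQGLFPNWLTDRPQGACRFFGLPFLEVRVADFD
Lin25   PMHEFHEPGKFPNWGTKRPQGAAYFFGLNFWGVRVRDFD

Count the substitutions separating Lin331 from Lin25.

12

The sequences differ at positions 2 (A/M), 7 (P/E), 8 (Q/P), 10 (L/K), 15 (L/G), 17 (D/K), 23 (C/A), 24 (R/Y), 29 (P/N), 31 (L/W), 32 (E/G), 36 (A/R).
That gives 12 mismatches out of 39 aligned sites, so the Hamming distance is 12.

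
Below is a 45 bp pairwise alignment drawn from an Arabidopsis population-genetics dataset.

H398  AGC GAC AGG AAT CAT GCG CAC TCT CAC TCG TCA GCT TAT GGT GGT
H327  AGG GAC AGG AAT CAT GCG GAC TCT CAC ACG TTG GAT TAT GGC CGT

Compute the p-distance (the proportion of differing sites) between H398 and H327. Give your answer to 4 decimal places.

The sequences differ at positions 3 (C/G), 19 (C/G), 28 (T/A), 32 (C/T), 33 (A/G), 35 (C/A), 42 (T/C), 43 (G/C).
There are 8 differences over 45 sites, so p = 8/45 = 0.1778.

0.1778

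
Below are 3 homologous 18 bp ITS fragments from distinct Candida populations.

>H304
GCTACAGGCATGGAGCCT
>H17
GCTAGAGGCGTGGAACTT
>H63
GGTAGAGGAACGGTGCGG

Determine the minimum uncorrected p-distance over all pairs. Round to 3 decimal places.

0.222

Pairwise Hamming distances:
  H304 vs H17: 4
  H304 vs H63: 7
  H17 vs H63: 8
The smallest is 4 mismatches, between H304 and H17; p = 4/18 = 0.222.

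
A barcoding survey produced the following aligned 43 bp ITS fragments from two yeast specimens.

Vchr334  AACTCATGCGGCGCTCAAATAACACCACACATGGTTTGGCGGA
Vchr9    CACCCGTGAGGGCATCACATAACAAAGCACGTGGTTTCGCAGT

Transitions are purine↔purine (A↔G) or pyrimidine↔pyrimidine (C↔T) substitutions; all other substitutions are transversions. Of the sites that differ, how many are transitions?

5

Mismatches occur at site 1 (A↔C, transversion), site 4 (T↔C, transition), site 6 (A↔G, transition), site 9 (C↔A, transversion), site 12 (C↔G, transversion), site 13 (G↔C, transversion), site 14 (C↔A, transversion), site 18 (A↔C, transversion), site 25 (C↔A, transversion), site 26 (C↔A, transversion), site 27 (A↔G, transition), site 31 (A↔G, transition), site 38 (G↔C, transversion), site 41 (G↔A, transition), site 43 (A↔T, transversion).
Of the 15 differences, 5 transitions and 10 transversions, so the answer is 5.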